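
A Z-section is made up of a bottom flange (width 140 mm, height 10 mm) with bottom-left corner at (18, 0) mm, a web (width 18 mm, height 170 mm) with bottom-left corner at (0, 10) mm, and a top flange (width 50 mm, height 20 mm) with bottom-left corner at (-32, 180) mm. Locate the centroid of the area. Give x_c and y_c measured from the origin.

x_c = 26.33 mm, y_c = 89.32 mm

bottom flange: A = 140 × 10 = 1400.00, centroid at (88.00, 5.00).
web: A = 18 × 170 = 3060.00, centroid at (9.00, 95.00).
top flange: A = 50 × 20 = 1000.00, centroid at (-7.00, 190.00).
ΣA = 5460.00 mm²
ΣAx_c = (1400.00)(88.00) + (3060.00)(9.00) + (1000.00)(-7.00) = 143740.00 mm³
ΣAy_c = (1400.00)(5.00) + (3060.00)(95.00) + (1000.00)(190.00) = 487700.00 mm³
x_c = 143740.00 / 5460.00 = 26.33 mm
y_c = 487700.00 / 5460.00 = 89.32 mm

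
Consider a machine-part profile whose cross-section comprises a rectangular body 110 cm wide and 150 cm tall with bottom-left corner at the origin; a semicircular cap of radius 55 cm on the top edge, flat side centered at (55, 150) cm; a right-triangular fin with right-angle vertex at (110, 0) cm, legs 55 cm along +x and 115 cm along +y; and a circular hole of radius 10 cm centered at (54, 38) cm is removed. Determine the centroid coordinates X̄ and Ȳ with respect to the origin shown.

Part | A | x̄ᵢ | ȳᵢ | A·x̄ᵢ | A·ȳᵢ
rectangular body | 16500.00 | 55.00 | 75.00 | 907500.00 | 1237500.00
semicircular top | 4751.66 | 55.00 | 173.34 | 261341.24 | 823665.50
triangular fin | 3162.50 | 128.33 | 38.33 | 405854.17 | 121229.17
hole | -314.16 | 54.00 | 38.00 | -16964.60 | -11938.05
Σ | 24100.00 |  |  | 1557730.81 | 2170456.61
X̄ = 1557730.81 / 24100.00 = 64.64 cm
Ȳ = 2170456.61 / 24100.00 = 90.06 cm

X̄ = 64.64 cm, Ȳ = 90.06 cm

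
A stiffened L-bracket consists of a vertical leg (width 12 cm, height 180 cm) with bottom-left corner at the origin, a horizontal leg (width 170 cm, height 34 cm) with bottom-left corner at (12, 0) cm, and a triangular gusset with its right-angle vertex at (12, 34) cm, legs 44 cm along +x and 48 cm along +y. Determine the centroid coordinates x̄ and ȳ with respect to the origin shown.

vertical leg: A = 12 × 180 = 2160.00, centroid at (6.00, 90.00).
horizontal leg: A = 170 × 34 = 5780.00, centroid at (97.00, 17.00).
gusset: A = ½·44·48 = 1056.00, centroid at (26.67, 50.00).
ΣA = 8996.00 cm²
ΣAx̄ = (2160.00)(6.00) + (5780.00)(97.00) + (1056.00)(26.67) = 601780.00 cm³
ΣAȳ = (2160.00)(90.00) + (5780.00)(17.00) + (1056.00)(50.00) = 345460.00 cm³
x̄ = 601780.00 / 8996.00 = 66.89 cm
ȳ = 345460.00 / 8996.00 = 38.40 cm

x̄ = 66.89 cm, ȳ = 38.40 cm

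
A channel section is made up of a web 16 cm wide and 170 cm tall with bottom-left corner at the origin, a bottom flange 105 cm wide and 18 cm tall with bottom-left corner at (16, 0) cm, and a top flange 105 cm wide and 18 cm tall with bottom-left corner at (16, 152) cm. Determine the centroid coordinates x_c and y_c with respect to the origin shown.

x_c = 43.18 cm, y_c = 85.00 cm

web: A = 16 × 170 = 2720.00, centroid at (8.00, 85.00).
bottom flange: A = 105 × 18 = 1890.00, centroid at (68.50, 9.00).
top flange: A = 105 × 18 = 1890.00, centroid at (68.50, 161.00).
ΣA = 6500.00 cm²
ΣAx_c = (2720.00)(8.00) + (1890.00)(68.50) + (1890.00)(68.50) = 280690.00 cm³
ΣAy_c = (2720.00)(85.00) + (1890.00)(9.00) + (1890.00)(161.00) = 552500.00 cm³
x_c = 280690.00 / 6500.00 = 43.18 cm
y_c = 552500.00 / 6500.00 = 85.00 cm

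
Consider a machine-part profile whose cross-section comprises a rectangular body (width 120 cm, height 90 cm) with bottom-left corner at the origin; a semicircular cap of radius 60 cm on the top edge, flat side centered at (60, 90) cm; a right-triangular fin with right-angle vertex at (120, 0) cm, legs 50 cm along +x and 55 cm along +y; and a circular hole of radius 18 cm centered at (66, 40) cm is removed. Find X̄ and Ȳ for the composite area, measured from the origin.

rectangular body: A = 120 × 90 = 10800.00, centroid at (60.00, 45.00).
semicircular top: A = ½π·60² = 5654.87, centroid at (60.00, 115.46).
triangular fin: A = ½·50·55 = 1375.00, centroid at (136.67, 18.33).
hole: A = −π·18² = -1017.88, centroid at (66.00, 40.00).
ΣA = 16811.99 cm², ΣAX̄ = 1108028.86 cm³, ΣAȲ = 1123431.30 cm³.
X̄ = 1108028.86/16811.99 = 65.91 cm; Ȳ = 1123431.30/16811.99 = 66.82 cm.

X̄ = 65.91 cm, Ȳ = 66.82 cm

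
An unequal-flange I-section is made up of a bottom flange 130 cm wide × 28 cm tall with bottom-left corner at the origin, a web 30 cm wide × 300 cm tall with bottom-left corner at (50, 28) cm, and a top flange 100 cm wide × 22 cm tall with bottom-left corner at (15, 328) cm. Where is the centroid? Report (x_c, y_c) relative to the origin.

x_c = 65.00 cm, y_c = 161.64 cm

bottom flange: A = 130 × 28 = 3640.00, centroid at (65.00, 14.00).
web: A = 30 × 300 = 9000.00, centroid at (65.00, 178.00).
top flange: A = 100 × 22 = 2200.00, centroid at (65.00, 339.00).
ΣA = 14840.00 cm²
ΣAx_c = (3640.00)(65.00) + (9000.00)(65.00) + (2200.00)(65.00) = 964600.00 cm³
ΣAy_c = (3640.00)(14.00) + (9000.00)(178.00) + (2200.00)(339.00) = 2398760.00 cm³
x_c = 964600.00 / 14840.00 = 65.00 cm
y_c = 2398760.00 / 14840.00 = 161.64 cm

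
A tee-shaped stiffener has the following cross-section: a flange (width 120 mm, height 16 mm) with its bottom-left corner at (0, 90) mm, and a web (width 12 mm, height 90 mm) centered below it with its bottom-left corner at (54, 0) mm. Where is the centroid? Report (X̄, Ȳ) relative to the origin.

Part | A | x̄ᵢ | ȳᵢ | A·x̄ᵢ | A·ȳᵢ
web | 1080.00 | 60.00 | 45.00 | 64800.00 | 48600.00
flange | 1920.00 | 60.00 | 98.00 | 115200.00 | 188160.00
Σ | 3000.00 |  |  | 180000.00 | 236760.00
X̄ = 180000.00 / 3000.00 = 60.00 mm
Ȳ = 236760.00 / 3000.00 = 78.92 mm

X̄ = 60.00 mm, Ȳ = 78.92 mm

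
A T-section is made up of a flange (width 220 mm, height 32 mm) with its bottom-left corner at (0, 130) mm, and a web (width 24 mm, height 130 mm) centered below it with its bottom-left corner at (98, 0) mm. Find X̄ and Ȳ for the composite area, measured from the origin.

web: A = 24 × 130 = 3120.00, centroid at (110.00, 65.00).
flange: A = 220 × 32 = 7040.00, centroid at (110.00, 146.00).
ΣA = 10160.00 mm², ΣAX̄ = 1117600.00 mm³, ΣAȲ = 1230640.00 mm³.
X̄ = 1117600.00/10160.00 = 110.00 mm; Ȳ = 1230640.00/10160.00 = 121.13 mm.

X̄ = 110.00 mm, Ȳ = 121.13 mm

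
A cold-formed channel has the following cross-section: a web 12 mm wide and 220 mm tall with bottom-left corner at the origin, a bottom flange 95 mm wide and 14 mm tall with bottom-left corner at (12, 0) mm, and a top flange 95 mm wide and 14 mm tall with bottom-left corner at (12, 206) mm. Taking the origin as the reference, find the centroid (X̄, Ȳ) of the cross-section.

X̄ = 32.85 mm, Ȳ = 110.00 mm

Part | A | x̄ᵢ | ȳᵢ | A·x̄ᵢ | A·ȳᵢ
web | 2640.00 | 6.00 | 110.00 | 15840.00 | 290400.00
bottom flange | 1330.00 | 59.50 | 7.00 | 79135.00 | 9310.00
top flange | 1330.00 | 59.50 | 213.00 | 79135.00 | 283290.00
Σ | 5300.00 |  |  | 174110.00 | 583000.00
X̄ = 174110.00 / 5300.00 = 32.85 mm
Ȳ = 583000.00 / 5300.00 = 110.00 mm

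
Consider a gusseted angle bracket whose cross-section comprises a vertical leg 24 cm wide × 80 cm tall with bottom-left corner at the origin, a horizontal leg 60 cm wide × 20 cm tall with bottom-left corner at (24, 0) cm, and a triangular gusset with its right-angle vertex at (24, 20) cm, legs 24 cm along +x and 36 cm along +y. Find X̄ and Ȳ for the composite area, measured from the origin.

vertical leg: A = 24 × 80 = 1920.00, centroid at (12.00, 40.00).
horizontal leg: A = 60 × 20 = 1200.00, centroid at (54.00, 10.00).
gusset: A = ½·24·36 = 432.00, centroid at (32.00, 32.00).
ΣA = 3552.00 cm², ΣAX̄ = 101664.00 cm³, ΣAȲ = 102624.00 cm³.
X̄ = 101664.00/3552.00 = 28.62 cm; Ȳ = 102624.00/3552.00 = 28.89 cm.

X̄ = 28.62 cm, Ȳ = 28.89 cm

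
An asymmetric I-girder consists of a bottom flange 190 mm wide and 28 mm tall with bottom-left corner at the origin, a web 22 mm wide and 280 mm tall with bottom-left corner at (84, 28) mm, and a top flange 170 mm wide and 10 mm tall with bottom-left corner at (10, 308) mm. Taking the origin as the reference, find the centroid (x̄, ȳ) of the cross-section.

x̄ = 95.00 mm, ȳ = 124.54 mm

bottom flange: A = 190 × 28 = 5320.00, centroid at (95.00, 14.00).
web: A = 22 × 280 = 6160.00, centroid at (95.00, 168.00).
top flange: A = 170 × 10 = 1700.00, centroid at (95.00, 313.00).
ΣA = 13180.00 mm², ΣAx̄ = 1252100.00 mm³, ΣAȳ = 1641460.00 mm³.
x̄ = 1252100.00/13180.00 = 95.00 mm; ȳ = 1641460.00/13180.00 = 124.54 mm.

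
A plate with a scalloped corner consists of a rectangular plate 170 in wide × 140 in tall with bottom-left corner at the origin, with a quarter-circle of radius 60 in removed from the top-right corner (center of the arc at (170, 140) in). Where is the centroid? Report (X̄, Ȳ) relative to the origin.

X̄ = 76.97 in, Ȳ = 64.00 in

plate: A = 170 × 140 = 23800.00, centroid at (85.00, 70.00).
removed quarter-circle: A = −¼π·60² = -2827.43, centroid at (144.54, 114.54).
ΣA = 20972.57 in²
ΣAX̄ = (23800.00)(85.00) + (-2827.43)(144.54) = 1614336.32 in³
ΣAȲ = (23800.00)(70.00) + (-2827.43)(114.54) = 1342159.33 in³
X̄ = 1614336.32 / 20972.57 = 76.97 in
Ȳ = 1342159.33 / 20972.57 = 64.00 in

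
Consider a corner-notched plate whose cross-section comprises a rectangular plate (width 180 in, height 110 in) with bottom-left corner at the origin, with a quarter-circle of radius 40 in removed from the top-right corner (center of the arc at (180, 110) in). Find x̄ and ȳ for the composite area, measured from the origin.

plate: A = 180 × 110 = 19800.00, centroid at (90.00, 55.00).
removed quarter-circle: A = −¼π·40² = -1256.64, centroid at (163.02, 93.02).
ΣA = 18543.36 in², ΣAx̄ = 1577138.66 in³, ΣAȳ = 972103.26 in³.
x̄ = 1577138.66/18543.36 = 85.05 in; ȳ = 972103.26/18543.36 = 52.42 in.

x̄ = 85.05 in, ȳ = 52.42 in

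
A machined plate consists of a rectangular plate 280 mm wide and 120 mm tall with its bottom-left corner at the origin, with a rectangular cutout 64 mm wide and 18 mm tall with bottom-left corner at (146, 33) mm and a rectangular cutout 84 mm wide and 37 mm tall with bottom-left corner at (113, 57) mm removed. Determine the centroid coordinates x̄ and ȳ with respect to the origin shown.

plate: A = 280 × 120 = 33600.00, centroid at (140.00, 60.00).
hole 1: A = −(64 × 18) = -1152.00, centroid at (178.00, 42.00).
hole 2: A = −(84 × 37) = -3108.00, centroid at (155.00, 75.50).
ΣA = 29340.00 mm²
ΣAx̄ = (33600.00)(140.00) + (-1152.00)(178.00) + (-3108.00)(155.00) = 4017204.00 mm³
ΣAȳ = (33600.00)(60.00) + (-1152.00)(42.00) + (-3108.00)(75.50) = 1732962.00 mm³
x̄ = 4017204.00 / 29340.00 = 136.92 mm
ȳ = 1732962.00 / 29340.00 = 59.06 mm

x̄ = 136.92 mm, ȳ = 59.06 mm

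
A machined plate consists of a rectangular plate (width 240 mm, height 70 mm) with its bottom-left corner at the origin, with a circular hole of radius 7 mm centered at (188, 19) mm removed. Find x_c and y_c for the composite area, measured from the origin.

plate: A = 240 × 70 = 16800.00, centroid at (120.00, 35.00).
hole: A = −π·7² = -153.94, centroid at (188.00, 19.00).
ΣA = 16646.06 mm², ΣAx_c = 1987059.65 mm³, ΣAy_c = 585075.18 mm³.
x_c = 1987059.65/16646.06 = 119.37 mm; y_c = 585075.18/16646.06 = 35.15 mm.

x_c = 119.37 mm, y_c = 35.15 mm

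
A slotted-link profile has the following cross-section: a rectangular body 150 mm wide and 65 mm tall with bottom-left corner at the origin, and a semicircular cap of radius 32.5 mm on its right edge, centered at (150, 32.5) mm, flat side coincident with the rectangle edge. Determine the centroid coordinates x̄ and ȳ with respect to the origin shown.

Part | A | x̄ᵢ | ȳᵢ | A·x̄ᵢ | A·ȳᵢ
rectangular body | 9750.00 | 75.00 | 32.50 | 731250.00 | 316875.00
semicircular end | 1659.15 | 163.79 | 32.50 | 271758.46 | 53922.49
Σ | 11409.15 |  |  | 1003008.46 | 370797.49
x̄ = 1003008.46 / 11409.15 = 87.91 mm
ȳ = 370797.49 / 11409.15 = 32.50 mm

x̄ = 87.91 mm, ȳ = 32.50 mm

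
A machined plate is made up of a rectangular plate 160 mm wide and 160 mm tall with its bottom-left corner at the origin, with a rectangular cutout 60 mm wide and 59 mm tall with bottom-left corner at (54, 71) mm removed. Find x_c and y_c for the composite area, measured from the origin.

x_c = 79.36 mm, y_c = 76.71 mm

plate: A = 160 × 160 = 25600.00, centroid at (80.00, 80.00).
hole: A = −(60 × 59) = -3540.00, centroid at (84.00, 100.50).
ΣA = 22060.00 mm²
ΣAx_c = (25600.00)(80.00) + (-3540.00)(84.00) = 1750640.00 mm³
ΣAy_c = (25600.00)(80.00) + (-3540.00)(100.50) = 1692230.00 mm³
x_c = 1750640.00 / 22060.00 = 79.36 mm
y_c = 1692230.00 / 22060.00 = 76.71 mm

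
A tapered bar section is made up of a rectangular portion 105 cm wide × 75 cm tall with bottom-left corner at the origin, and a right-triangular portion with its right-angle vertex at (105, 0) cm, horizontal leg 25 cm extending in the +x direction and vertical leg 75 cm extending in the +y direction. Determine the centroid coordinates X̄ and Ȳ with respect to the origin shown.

X̄ = 58.97 cm, Ȳ = 36.17 cm

Part | A | x̄ᵢ | ȳᵢ | A·x̄ᵢ | A·ȳᵢ
rectangular portion | 7875.00 | 52.50 | 37.50 | 413437.50 | 295312.50
triangular portion | 937.50 | 113.33 | 25.00 | 106250.00 | 23437.50
Σ | 8812.50 |  |  | 519687.50 | 318750.00
X̄ = 519687.50 / 8812.50 = 58.97 cm
Ȳ = 318750.00 / 8812.50 = 36.17 cm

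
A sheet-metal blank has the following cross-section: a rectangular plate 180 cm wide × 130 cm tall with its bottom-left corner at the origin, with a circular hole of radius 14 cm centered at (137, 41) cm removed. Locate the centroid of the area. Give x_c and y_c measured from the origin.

x_c = 88.73 cm, y_c = 65.65 cm

plate: A = 180 × 130 = 23400.00, centroid at (90.00, 65.00).
hole: A = −π·14² = -615.75, centroid at (137.00, 41.00).
ΣA = 22784.25 cm²
ΣAx_c = (23400.00)(90.00) + (-615.75)(137.00) = 2021641.95 cm³
ΣAy_c = (23400.00)(65.00) + (-615.75)(41.00) = 1495754.16 cm³
x_c = 2021641.95 / 22784.25 = 88.73 cm
y_c = 1495754.16 / 22784.25 = 65.65 cm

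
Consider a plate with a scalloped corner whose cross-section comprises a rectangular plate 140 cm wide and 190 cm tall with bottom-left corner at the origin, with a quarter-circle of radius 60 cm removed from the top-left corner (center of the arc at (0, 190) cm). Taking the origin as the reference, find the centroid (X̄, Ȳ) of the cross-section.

plate: A = 140 × 190 = 26600.00, centroid at (70.00, 95.00).
removed quarter-circle: A = −¼π·60² = -2827.43, centroid at (25.46, 164.54).
ΣA = 23772.57 cm², ΣAX̄ = 1790000.00 cm³, ΣAȲ = 2061787.66 cm³.
X̄ = 1790000.00/23772.57 = 75.30 cm; Ȳ = 2061787.66/23772.57 = 86.73 cm.

X̄ = 75.30 cm, Ȳ = 86.73 cm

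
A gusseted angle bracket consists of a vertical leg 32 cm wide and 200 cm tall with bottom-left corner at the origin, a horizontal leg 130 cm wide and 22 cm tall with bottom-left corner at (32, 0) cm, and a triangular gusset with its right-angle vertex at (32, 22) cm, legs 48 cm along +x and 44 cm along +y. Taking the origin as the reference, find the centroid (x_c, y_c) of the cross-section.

x_c = 41.73 cm, y_c = 68.84 cm

vertical leg: A = 32 × 200 = 6400.00, centroid at (16.00, 100.00).
horizontal leg: A = 130 × 22 = 2860.00, centroid at (97.00, 11.00).
gusset: A = ½·48·44 = 1056.00, centroid at (48.00, 36.67).
ΣA = 10316.00 cm²
ΣAx_c = (6400.00)(16.00) + (2860.00)(97.00) + (1056.00)(48.00) = 430508.00 cm³
ΣAy_c = (6400.00)(100.00) + (2860.00)(11.00) + (1056.00)(36.67) = 710180.00 cm³
x_c = 430508.00 / 10316.00 = 41.73 cm
y_c = 710180.00 / 10316.00 = 68.84 cm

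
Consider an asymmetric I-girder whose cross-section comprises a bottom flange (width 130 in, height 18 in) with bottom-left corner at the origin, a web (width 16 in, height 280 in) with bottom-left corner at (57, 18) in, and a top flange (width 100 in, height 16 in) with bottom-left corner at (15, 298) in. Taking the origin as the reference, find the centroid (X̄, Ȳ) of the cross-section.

bottom flange: A = 130 × 18 = 2340.00, centroid at (65.00, 9.00).
web: A = 16 × 280 = 4480.00, centroid at (65.00, 158.00).
top flange: A = 100 × 16 = 1600.00, centroid at (65.00, 306.00).
ΣA = 8420.00 in², ΣAX̄ = 547300.00 in³, ΣAȲ = 1218500.00 in³.
X̄ = 547300.00/8420.00 = 65.00 in; Ȳ = 1218500.00/8420.00 = 144.71 in.

X̄ = 65.00 in, Ȳ = 144.71 in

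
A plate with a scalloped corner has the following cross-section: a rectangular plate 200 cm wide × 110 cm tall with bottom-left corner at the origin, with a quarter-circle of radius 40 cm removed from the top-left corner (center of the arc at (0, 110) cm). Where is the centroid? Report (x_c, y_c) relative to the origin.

x_c = 105.03 cm, y_c = 52.70 cm

Part | A | x̄ᵢ | ȳᵢ | A·x̄ᵢ | A·ȳᵢ
plate | 22000.00 | 100.00 | 55.00 | 2200000.00 | 1210000.00
removed quarter-circle | -1256.64 | 16.98 | 93.02 | -21333.33 | -116896.74
Σ | 20743.36 |  |  | 2178666.67 | 1093103.26
x_c = 2178666.67 / 20743.36 = 105.03 cm
y_c = 1093103.26 / 20743.36 = 52.70 cm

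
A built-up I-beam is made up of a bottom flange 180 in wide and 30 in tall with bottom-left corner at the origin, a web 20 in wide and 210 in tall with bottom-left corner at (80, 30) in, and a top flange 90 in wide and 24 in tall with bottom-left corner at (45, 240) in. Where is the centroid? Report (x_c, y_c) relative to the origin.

Part | A | x̄ᵢ | ȳᵢ | A·x̄ᵢ | A·ȳᵢ
bottom flange | 5400.00 | 90.00 | 15.00 | 486000.00 | 81000.00
web | 4200.00 | 90.00 | 135.00 | 378000.00 | 567000.00
top flange | 2160.00 | 90.00 | 252.00 | 194400.00 | 544320.00
Σ | 11760.00 |  |  | 1058400.00 | 1192320.00
x_c = 1058400.00 / 11760.00 = 90.00 in
y_c = 1192320.00 / 11760.00 = 101.39 in

x_c = 90.00 in, y_c = 101.39 in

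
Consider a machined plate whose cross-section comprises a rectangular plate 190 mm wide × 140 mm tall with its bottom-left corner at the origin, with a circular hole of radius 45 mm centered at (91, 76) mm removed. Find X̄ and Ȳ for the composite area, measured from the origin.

plate: A = 190 × 140 = 26600.00, centroid at (95.00, 70.00).
hole: A = −π·45² = -6361.73, centroid at (91.00, 76.00).
ΣA = 20238.27 mm², ΣAX̄ = 1948083.01 mm³, ΣAȲ = 1378508.89 mm³.
X̄ = 1948083.01/20238.27 = 96.26 mm; Ȳ = 1378508.89/20238.27 = 68.11 mm.

X̄ = 96.26 mm, Ȳ = 68.11 mm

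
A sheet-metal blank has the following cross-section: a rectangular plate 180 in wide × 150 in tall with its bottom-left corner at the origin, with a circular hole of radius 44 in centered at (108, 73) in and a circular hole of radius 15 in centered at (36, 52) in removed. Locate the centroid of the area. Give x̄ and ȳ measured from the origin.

x̄ = 86.47 in, ȳ = 76.41 in

plate: A = 180 × 150 = 27000.00, centroid at (90.00, 75.00).
hole 1: A = −π·44² = -6082.12, centroid at (108.00, 73.00).
hole 2: A = −π·15² = -706.86, centroid at (36.00, 52.00).
ΣA = 20211.02 in², ΣAx̄ = 1747683.77 in³, ΣAȳ = 1544248.36 in³.
x̄ = 1747683.77/20211.02 = 86.47 in; ȳ = 1544248.36/20211.02 = 76.41 in.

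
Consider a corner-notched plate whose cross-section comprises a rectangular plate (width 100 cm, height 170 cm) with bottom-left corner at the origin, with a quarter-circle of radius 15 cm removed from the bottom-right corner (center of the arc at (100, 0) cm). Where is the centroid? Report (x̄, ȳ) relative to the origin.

x̄ = 49.54 cm, ȳ = 85.83 cm

Part | A | x̄ᵢ | ȳᵢ | A·x̄ᵢ | A·ȳᵢ
plate | 17000.00 | 50.00 | 85.00 | 850000.00 | 1445000.00
removed quarter-circle | -176.71 | 93.63 | 6.37 | -16546.46 | -1125.00
Σ | 16823.29 |  |  | 833453.54 | 1443875.00
x̄ = 833453.54 / 16823.29 = 49.54 cm
ȳ = 1443875.00 / 16823.29 = 85.83 cm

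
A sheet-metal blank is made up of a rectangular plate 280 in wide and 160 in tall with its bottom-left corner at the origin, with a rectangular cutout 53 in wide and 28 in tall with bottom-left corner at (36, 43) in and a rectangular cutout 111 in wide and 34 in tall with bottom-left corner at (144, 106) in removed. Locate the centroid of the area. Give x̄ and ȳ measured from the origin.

x̄ = 137.23 in, ȳ = 76.76 in

plate: A = 280 × 160 = 44800.00, centroid at (140.00, 80.00).
hole 1: A = −(53 × 28) = -1484.00, centroid at (62.50, 57.00).
hole 2: A = −(111 × 34) = -3774.00, centroid at (199.50, 123.00).
ΣA = 39542.00 in²
ΣAx̄ = (44800.00)(140.00) + (-1484.00)(62.50) + (-3774.00)(199.50) = 5426337.00 in³
ΣAȳ = (44800.00)(80.00) + (-1484.00)(57.00) + (-3774.00)(123.00) = 3035210.00 in³
x̄ = 5426337.00 / 39542.00 = 137.23 in
ȳ = 3035210.00 / 39542.00 = 76.76 in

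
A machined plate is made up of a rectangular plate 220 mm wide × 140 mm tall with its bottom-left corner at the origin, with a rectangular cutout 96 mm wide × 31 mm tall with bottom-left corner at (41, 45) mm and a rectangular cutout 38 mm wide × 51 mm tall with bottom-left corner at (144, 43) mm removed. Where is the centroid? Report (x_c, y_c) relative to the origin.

Part | A | x̄ᵢ | ȳᵢ | A·x̄ᵢ | A·ȳᵢ
plate | 30800.00 | 110.00 | 70.00 | 3388000.00 | 2156000.00
hole 1 | -2976.00 | 89.00 | 60.50 | -264864.00 | -180048.00
hole 2 | -1938.00 | 163.00 | 68.50 | -315894.00 | -132753.00
Σ | 25886.00 |  |  | 2807242.00 | 1843199.00
x_c = 2807242.00 / 25886.00 = 108.45 mm
y_c = 1843199.00 / 25886.00 = 71.20 mm

x_c = 108.45 mm, y_c = 71.20 mm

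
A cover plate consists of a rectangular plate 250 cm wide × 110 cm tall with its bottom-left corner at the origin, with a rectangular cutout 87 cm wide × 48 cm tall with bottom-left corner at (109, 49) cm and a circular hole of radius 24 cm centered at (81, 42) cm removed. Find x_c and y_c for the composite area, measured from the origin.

Part | A | x̄ᵢ | ȳᵢ | A·x̄ᵢ | A·ȳᵢ
plate | 27500.00 | 125.00 | 55.00 | 3437500.00 | 1512500.00
hole 1 | -4176.00 | 152.50 | 73.00 | -636840.00 | -304848.00
hole 2 | -1809.56 | 81.00 | 42.00 | -146574.15 | -76001.41
Σ | 21514.44 |  |  | 2654085.85 | 1131650.59
x_c = 2654085.85 / 21514.44 = 123.36 cm
y_c = 1131650.59 / 21514.44 = 52.60 cm

x_c = 123.36 cm, y_c = 52.60 cm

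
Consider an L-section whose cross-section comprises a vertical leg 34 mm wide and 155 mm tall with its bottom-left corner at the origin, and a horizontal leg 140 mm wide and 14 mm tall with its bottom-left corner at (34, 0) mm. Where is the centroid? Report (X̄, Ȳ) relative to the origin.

Part | A | x̄ᵢ | ȳᵢ | A·x̄ᵢ | A·ȳᵢ
vertical leg | 5270.00 | 17.00 | 77.50 | 89590.00 | 408425.00
horizontal leg | 1960.00 | 104.00 | 7.00 | 203840.00 | 13720.00
Σ | 7230.00 |  |  | 293430.00 | 422145.00
X̄ = 293430.00 / 7230.00 = 40.59 mm
Ȳ = 422145.00 / 7230.00 = 58.39 mm

X̄ = 40.59 mm, Ȳ = 58.39 mm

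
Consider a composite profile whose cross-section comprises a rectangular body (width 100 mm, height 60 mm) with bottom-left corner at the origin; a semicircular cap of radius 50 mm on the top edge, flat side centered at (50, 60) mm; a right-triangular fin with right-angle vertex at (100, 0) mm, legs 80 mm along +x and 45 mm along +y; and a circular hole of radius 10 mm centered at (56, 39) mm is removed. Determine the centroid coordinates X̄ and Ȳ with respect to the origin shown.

X̄ = 61.93 mm, Ȳ = 45.01 mm

rectangular body: A = 100 × 60 = 6000.00, centroid at (50.00, 30.00).
semicircular top: A = ½π·50² = 3926.99, centroid at (50.00, 81.22).
triangular fin: A = ½·80·45 = 1800.00, centroid at (126.67, 15.00).
hole: A = −π·10² = -314.16, centroid at (56.00, 39.00).
ΣA = 11412.83 mm²
ΣAX̄ = (6000.00)(50.00) + (3926.99)(50.00) + (1800.00)(126.67) + (-314.16)(56.00) = 706756.62 mm³
ΣAȲ = (6000.00)(30.00) + (3926.99)(81.22) + (1800.00)(15.00) + (-314.16)(39.00) = 513700.57 mm³
X̄ = 706756.62 / 11412.83 = 61.93 mm
Ȳ = 513700.57 / 11412.83 = 45.01 mm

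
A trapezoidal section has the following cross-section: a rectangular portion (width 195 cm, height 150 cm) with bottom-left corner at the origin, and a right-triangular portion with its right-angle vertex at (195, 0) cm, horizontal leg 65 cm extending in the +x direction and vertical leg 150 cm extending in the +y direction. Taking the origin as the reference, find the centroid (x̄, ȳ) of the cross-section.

x̄ = 114.52 cm, ȳ = 71.43 cm

Part | A | x̄ᵢ | ȳᵢ | A·x̄ᵢ | A·ȳᵢ
rectangular portion | 29250.00 | 97.50 | 75.00 | 2851875.00 | 2193750.00
triangular portion | 4875.00 | 216.67 | 50.00 | 1056250.00 | 243750.00
Σ | 34125.00 |  |  | 3908125.00 | 2437500.00
x̄ = 3908125.00 / 34125.00 = 114.52 cm
ȳ = 2437500.00 / 34125.00 = 71.43 cm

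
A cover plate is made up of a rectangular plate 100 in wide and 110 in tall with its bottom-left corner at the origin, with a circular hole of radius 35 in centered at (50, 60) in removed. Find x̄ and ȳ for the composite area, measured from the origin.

x̄ = 50.00 in, ȳ = 52.31 in

Part | A | x̄ᵢ | ȳᵢ | A·x̄ᵢ | A·ȳᵢ
plate | 11000.00 | 50.00 | 55.00 | 550000.00 | 605000.00
hole | -3848.45 | 50.00 | 60.00 | -192422.55 | -230907.06
Σ | 7151.55 |  |  | 357577.45 | 374092.94
x̄ = 357577.45 / 7151.55 = 50.00 in
ȳ = 374092.94 / 7151.55 = 52.31 in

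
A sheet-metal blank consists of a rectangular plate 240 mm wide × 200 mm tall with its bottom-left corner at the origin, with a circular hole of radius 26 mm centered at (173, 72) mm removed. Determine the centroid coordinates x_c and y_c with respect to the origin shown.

plate: A = 240 × 200 = 48000.00, centroid at (120.00, 100.00).
hole: A = −π·26² = -2123.72, centroid at (173.00, 72.00).
ΣA = 45876.28 mm²
ΣAx_c = (48000.00)(120.00) + (-2123.72)(173.00) = 5392597.02 mm³
ΣAy_c = (48000.00)(100.00) + (-2123.72)(72.00) = 4647092.40 mm³
x_c = 5392597.02 / 45876.28 = 117.55 mm
y_c = 4647092.40 / 45876.28 = 101.30 mm

x_c = 117.55 mm, y_c = 101.30 mm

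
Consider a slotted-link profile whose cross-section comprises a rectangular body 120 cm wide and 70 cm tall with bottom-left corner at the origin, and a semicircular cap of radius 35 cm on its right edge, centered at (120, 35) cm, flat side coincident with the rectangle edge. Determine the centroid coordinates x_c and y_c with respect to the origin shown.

rectangular body: A = 120 × 70 = 8400.00, centroid at (60.00, 35.00).
semicircular end: A = ½π·35² = 1924.23, centroid at (134.85, 35.00).
ΣA = 10324.23 cm², ΣAx_c = 763490.39 cm³, ΣAy_c = 361347.89 cm³.
x_c = 763490.39/10324.23 = 73.95 cm; y_c = 361347.89/10324.23 = 35.00 cm.

x_c = 73.95 cm, y_c = 35.00 cm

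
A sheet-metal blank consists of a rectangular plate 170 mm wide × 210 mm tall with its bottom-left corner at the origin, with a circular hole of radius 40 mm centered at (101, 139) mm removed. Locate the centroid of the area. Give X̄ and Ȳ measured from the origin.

Part | A | x̄ᵢ | ȳᵢ | A·x̄ᵢ | A·ȳᵢ
plate | 35700.00 | 85.00 | 105.00 | 3034500.00 | 3748500.00
hole | -5026.55 | 101.00 | 139.00 | -507681.37 | -698690.21
Σ | 30673.45 |  |  | 2526818.63 | 3049809.79
X̄ = 2526818.63 / 30673.45 = 82.38 mm
Ȳ = 3049809.79 / 30673.45 = 99.43 mm

X̄ = 82.38 mm, Ȳ = 99.43 mm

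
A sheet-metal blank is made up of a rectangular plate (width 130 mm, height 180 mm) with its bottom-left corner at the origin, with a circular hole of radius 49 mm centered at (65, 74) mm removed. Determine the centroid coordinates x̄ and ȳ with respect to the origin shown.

x̄ = 65.00 mm, ȳ = 97.61 mm

plate: A = 130 × 180 = 23400.00, centroid at (65.00, 90.00).
hole: A = −π·49² = -7542.96, centroid at (65.00, 74.00).
ΣA = 15857.04 mm², ΣAx̄ = 1030707.34 mm³, ΣAȳ = 1547820.67 mm³.
x̄ = 1030707.34/15857.04 = 65.00 mm; ȳ = 1547820.67/15857.04 = 97.61 mm.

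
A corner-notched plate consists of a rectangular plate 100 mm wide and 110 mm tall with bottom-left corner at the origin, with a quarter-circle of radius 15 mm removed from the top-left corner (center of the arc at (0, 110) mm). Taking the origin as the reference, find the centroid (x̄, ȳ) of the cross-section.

x̄ = 50.71 mm, ȳ = 54.21 mm

Part | A | x̄ᵢ | ȳᵢ | A·x̄ᵢ | A·ȳᵢ
plate | 11000.00 | 50.00 | 55.00 | 550000.00 | 605000.00
removed quarter-circle | -176.71 | 6.37 | 103.63 | -1125.00 | -18313.60
Σ | 10823.29 |  |  | 548875.00 | 586686.40
x̄ = 548875.00 / 10823.29 = 50.71 mm
ȳ = 586686.40 / 10823.29 = 54.21 mm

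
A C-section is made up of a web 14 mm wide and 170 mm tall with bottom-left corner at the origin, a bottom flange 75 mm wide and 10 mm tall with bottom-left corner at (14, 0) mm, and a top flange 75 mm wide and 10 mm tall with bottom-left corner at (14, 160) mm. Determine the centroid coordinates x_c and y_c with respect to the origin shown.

web: A = 14 × 170 = 2380.00, centroid at (7.00, 85.00).
bottom flange: A = 75 × 10 = 750.00, centroid at (51.50, 5.00).
top flange: A = 75 × 10 = 750.00, centroid at (51.50, 165.00).
ΣA = 3880.00 mm²
ΣAx_c = (2380.00)(7.00) + (750.00)(51.50) + (750.00)(51.50) = 93910.00 mm³
ΣAy_c = (2380.00)(85.00) + (750.00)(5.00) + (750.00)(165.00) = 329800.00 mm³
x_c = 93910.00 / 3880.00 = 24.20 mm
y_c = 329800.00 / 3880.00 = 85.00 mm

x_c = 24.20 mm, y_c = 85.00 mm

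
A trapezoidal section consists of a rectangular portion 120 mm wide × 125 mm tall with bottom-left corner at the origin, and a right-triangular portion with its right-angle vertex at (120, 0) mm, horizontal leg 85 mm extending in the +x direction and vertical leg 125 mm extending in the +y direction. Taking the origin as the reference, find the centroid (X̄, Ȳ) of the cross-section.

rectangular portion: A = 120 × 125 = 15000.00, centroid at (60.00, 62.50).
triangular portion: A = ½·85·125 = 5312.50, centroid at (148.33, 41.67).
ΣA = 20312.50 mm², ΣAX̄ = 1688020.83 mm³, ΣAȲ = 1158854.17 mm³.
X̄ = 1688020.83/20312.50 = 83.10 mm; Ȳ = 1158854.17/20312.50 = 57.05 mm.

X̄ = 83.10 mm, Ȳ = 57.05 mm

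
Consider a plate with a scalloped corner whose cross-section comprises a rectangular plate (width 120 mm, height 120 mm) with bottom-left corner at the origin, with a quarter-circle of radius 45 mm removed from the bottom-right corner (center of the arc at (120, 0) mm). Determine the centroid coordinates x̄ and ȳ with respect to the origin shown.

x̄ = 54.92 mm, ȳ = 65.08 mm

Part | A | x̄ᵢ | ȳᵢ | A·x̄ᵢ | A·ȳᵢ
plate | 14400.00 | 60.00 | 60.00 | 864000.00 | 864000.00
removed quarter-circle | -1590.43 | 100.90 | 19.10 | -160476.75 | -30375.00
Σ | 12809.57 |  |  | 703523.25 | 833625.00
x̄ = 703523.25 / 12809.57 = 54.92 mm
ȳ = 833625.00 / 12809.57 = 65.08 mm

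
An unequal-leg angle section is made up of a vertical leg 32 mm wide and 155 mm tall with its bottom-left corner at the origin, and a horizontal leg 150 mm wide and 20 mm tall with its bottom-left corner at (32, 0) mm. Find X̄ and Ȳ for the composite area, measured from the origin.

Part | A | x̄ᵢ | ȳᵢ | A·x̄ᵢ | A·ȳᵢ
vertical leg | 4960.00 | 16.00 | 77.50 | 79360.00 | 384400.00
horizontal leg | 3000.00 | 107.00 | 10.00 | 321000.00 | 30000.00
Σ | 7960.00 |  |  | 400360.00 | 414400.00
X̄ = 400360.00 / 7960.00 = 50.30 mm
Ȳ = 414400.00 / 7960.00 = 52.06 mm

X̄ = 50.30 mm, Ȳ = 52.06 mm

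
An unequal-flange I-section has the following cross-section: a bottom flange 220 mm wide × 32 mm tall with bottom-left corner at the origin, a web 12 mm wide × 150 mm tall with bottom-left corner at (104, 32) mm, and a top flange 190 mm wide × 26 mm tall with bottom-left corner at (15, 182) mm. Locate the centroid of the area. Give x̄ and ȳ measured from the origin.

x̄ = 110.00 mm, ȳ = 92.06 mm

bottom flange: A = 220 × 32 = 7040.00, centroid at (110.00, 16.00).
web: A = 12 × 150 = 1800.00, centroid at (110.00, 107.00).
top flange: A = 190 × 26 = 4940.00, centroid at (110.00, 195.00).
ΣA = 13780.00 mm², ΣAx̄ = 1515800.00 mm³, ΣAȳ = 1268540.00 mm³.
x̄ = 1515800.00/13780.00 = 110.00 mm; ȳ = 1268540.00/13780.00 = 92.06 mm.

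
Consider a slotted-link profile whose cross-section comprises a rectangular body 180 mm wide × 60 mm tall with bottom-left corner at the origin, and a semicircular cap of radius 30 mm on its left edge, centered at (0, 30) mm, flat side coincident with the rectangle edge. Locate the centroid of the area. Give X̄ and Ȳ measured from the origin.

X̄ = 78.11 mm, Ȳ = 30.00 mm

Part | A | x̄ᵢ | ȳᵢ | A·x̄ᵢ | A·ȳᵢ
rectangular body | 10800.00 | 90.00 | 30.00 | 972000.00 | 324000.00
semicircular end | 1413.72 | -12.73 | 30.00 | -18000.00 | 42411.50
Σ | 12213.72 |  |  | 954000.00 | 366411.50
X̄ = 954000.00 / 12213.72 = 78.11 mm
Ȳ = 366411.50 / 12213.72 = 30.00 mm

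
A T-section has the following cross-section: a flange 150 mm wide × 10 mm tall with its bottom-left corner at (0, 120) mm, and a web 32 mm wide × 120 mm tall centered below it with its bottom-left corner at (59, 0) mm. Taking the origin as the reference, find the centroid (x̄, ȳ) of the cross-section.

Part | A | x̄ᵢ | ȳᵢ | A·x̄ᵢ | A·ȳᵢ
web | 3840.00 | 75.00 | 60.00 | 288000.00 | 230400.00
flange | 1500.00 | 75.00 | 125.00 | 112500.00 | 187500.00
Σ | 5340.00 |  |  | 400500.00 | 417900.00
x̄ = 400500.00 / 5340.00 = 75.00 mm
ȳ = 417900.00 / 5340.00 = 78.26 mm

x̄ = 75.00 mm, ȳ = 78.26 mm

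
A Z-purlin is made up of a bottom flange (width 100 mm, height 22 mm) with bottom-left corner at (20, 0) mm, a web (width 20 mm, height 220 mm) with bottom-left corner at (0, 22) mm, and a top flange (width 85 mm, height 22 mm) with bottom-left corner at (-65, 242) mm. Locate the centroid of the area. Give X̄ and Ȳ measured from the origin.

bottom flange: A = 100 × 22 = 2200.00, centroid at (70.00, 11.00).
web: A = 20 × 220 = 4400.00, centroid at (10.00, 132.00).
top flange: A = 85 × 22 = 1870.00, centroid at (-22.50, 253.00).
ΣA = 8470.00 mm², ΣAX̄ = 155925.00 mm³, ΣAȲ = 1078110.00 mm³.
X̄ = 155925.00/8470.00 = 18.41 mm; Ȳ = 1078110.00/8470.00 = 127.29 mm.

X̄ = 18.41 mm, Ȳ = 127.29 mm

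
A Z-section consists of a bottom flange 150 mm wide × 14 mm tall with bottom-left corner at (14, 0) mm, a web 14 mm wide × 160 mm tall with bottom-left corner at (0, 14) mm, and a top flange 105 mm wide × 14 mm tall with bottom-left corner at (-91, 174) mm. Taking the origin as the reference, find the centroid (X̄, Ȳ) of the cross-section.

bottom flange: A = 150 × 14 = 2100.00, centroid at (89.00, 7.00).
web: A = 14 × 160 = 2240.00, centroid at (7.00, 94.00).
top flange: A = 105 × 14 = 1470.00, centroid at (-38.50, 181.00).
ΣA = 5810.00 mm², ΣAX̄ = 145985.00 mm³, ΣAȲ = 491330.00 mm³.
X̄ = 145985.00/5810.00 = 25.13 mm; Ȳ = 491330.00/5810.00 = 84.57 mm.

X̄ = 25.13 mm, Ȳ = 84.57 mm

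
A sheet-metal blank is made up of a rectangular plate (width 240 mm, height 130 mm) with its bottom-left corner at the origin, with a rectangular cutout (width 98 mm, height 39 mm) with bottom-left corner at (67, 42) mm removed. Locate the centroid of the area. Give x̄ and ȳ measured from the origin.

plate: A = 240 × 130 = 31200.00, centroid at (120.00, 65.00).
hole: A = −(98 × 39) = -3822.00, centroid at (116.00, 61.50).
ΣA = 27378.00 mm²
ΣAx̄ = (31200.00)(120.00) + (-3822.00)(116.00) = 3300648.00 mm³
ΣAȳ = (31200.00)(65.00) + (-3822.00)(61.50) = 1792947.00 mm³
x̄ = 3300648.00 / 27378.00 = 120.56 mm
ȳ = 1792947.00 / 27378.00 = 65.49 mm

x̄ = 120.56 mm, ȳ = 65.49 mm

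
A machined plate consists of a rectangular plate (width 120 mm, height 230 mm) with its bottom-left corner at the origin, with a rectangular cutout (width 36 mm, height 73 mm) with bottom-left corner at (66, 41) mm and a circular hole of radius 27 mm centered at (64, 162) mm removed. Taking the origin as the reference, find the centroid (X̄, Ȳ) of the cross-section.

X̄ = 56.82 mm, Ȳ = 114.60 mm

plate: A = 120 × 230 = 27600.00, centroid at (60.00, 115.00).
hole 1: A = −(36 × 73) = -2628.00, centroid at (84.00, 77.50).
hole 2: A = −π·27² = -2290.22, centroid at (64.00, 162.00).
ΣA = 22681.78 mm²
ΣAX̄ = (27600.00)(60.00) + (-2628.00)(84.00) + (-2290.22)(64.00) = 1288673.85 mm³
ΣAȲ = (27600.00)(115.00) + (-2628.00)(77.50) + (-2290.22)(162.00) = 2599314.19 mm³
X̄ = 1288673.85 / 22681.78 = 56.82 mm
Ȳ = 2599314.19 / 22681.78 = 114.60 mm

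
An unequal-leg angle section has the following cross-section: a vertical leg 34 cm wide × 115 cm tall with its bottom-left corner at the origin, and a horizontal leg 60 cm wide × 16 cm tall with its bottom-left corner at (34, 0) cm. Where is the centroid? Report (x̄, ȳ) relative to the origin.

Part | A | x̄ᵢ | ȳᵢ | A·x̄ᵢ | A·ȳᵢ
vertical leg | 3910.00 | 17.00 | 57.50 | 66470.00 | 224825.00
horizontal leg | 960.00 | 64.00 | 8.00 | 61440.00 | 7680.00
Σ | 4870.00 |  |  | 127910.00 | 232505.00
x̄ = 127910.00 / 4870.00 = 26.26 cm
ȳ = 232505.00 / 4870.00 = 47.74 cm

x̄ = 26.26 cm, ȳ = 47.74 cm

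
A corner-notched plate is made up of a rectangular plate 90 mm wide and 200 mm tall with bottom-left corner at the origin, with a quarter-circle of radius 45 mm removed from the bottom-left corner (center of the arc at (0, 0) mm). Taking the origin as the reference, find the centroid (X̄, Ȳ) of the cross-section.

X̄ = 47.51 mm, Ȳ = 107.84 mm

plate: A = 90 × 200 = 18000.00, centroid at (45.00, 100.00).
removed quarter-circle: A = −¼π·45² = -1590.43, centroid at (19.10, 19.10).
ΣA = 16409.57 mm²
ΣAX̄ = (18000.00)(45.00) + (-1590.43)(19.10) = 779625.00 mm³
ΣAȲ = (18000.00)(100.00) + (-1590.43)(19.10) = 1769625.00 mm³
X̄ = 779625.00 / 16409.57 = 47.51 mm
Ȳ = 1769625.00 / 16409.57 = 107.84 mm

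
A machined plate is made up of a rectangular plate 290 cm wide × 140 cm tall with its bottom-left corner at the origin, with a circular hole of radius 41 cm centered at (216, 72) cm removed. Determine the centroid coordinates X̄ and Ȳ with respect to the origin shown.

X̄ = 134.38 cm, Ȳ = 69.70 cm

plate: A = 290 × 140 = 40600.00, centroid at (145.00, 70.00).
hole: A = −π·41² = -5281.02, centroid at (216.00, 72.00).
ΣA = 35318.98 cm², ΣAX̄ = 4746300.27 cm³, ΣAȲ = 2461766.76 cm³.
X̄ = 4746300.27/35318.98 = 134.38 cm; Ȳ = 2461766.76/35318.98 = 69.70 cm.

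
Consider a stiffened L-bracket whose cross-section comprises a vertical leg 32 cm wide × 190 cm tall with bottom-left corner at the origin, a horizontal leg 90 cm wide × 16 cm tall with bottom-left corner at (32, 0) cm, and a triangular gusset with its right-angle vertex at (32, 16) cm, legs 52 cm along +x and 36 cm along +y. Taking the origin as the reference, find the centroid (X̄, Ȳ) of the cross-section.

X̄ = 30.08 cm, Ȳ = 72.77 cm

vertical leg: A = 32 × 190 = 6080.00, centroid at (16.00, 95.00).
horizontal leg: A = 90 × 16 = 1440.00, centroid at (77.00, 8.00).
gusset: A = ½·52·36 = 936.00, centroid at (49.33, 28.00).
ΣA = 8456.00 cm²
ΣAX̄ = (6080.00)(16.00) + (1440.00)(77.00) + (936.00)(49.33) = 254336.00 cm³
ΣAȲ = (6080.00)(95.00) + (1440.00)(8.00) + (936.00)(28.00) = 615328.00 cm³
X̄ = 254336.00 / 8456.00 = 30.08 cm
Ȳ = 615328.00 / 8456.00 = 72.77 cm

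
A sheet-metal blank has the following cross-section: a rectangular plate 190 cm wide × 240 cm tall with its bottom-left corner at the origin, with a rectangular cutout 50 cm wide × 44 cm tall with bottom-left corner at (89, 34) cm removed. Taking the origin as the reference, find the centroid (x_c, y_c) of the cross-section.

plate: A = 190 × 240 = 45600.00, centroid at (95.00, 120.00).
hole: A = −(50 × 44) = -2200.00, centroid at (114.00, 56.00).
ΣA = 43400.00 cm²
ΣAx_c = (45600.00)(95.00) + (-2200.00)(114.00) = 4081200.00 cm³
ΣAy_c = (45600.00)(120.00) + (-2200.00)(56.00) = 5348800.00 cm³
x_c = 4081200.00 / 43400.00 = 94.04 cm
y_c = 5348800.00 / 43400.00 = 123.24 cm

x_c = 94.04 cm, y_c = 123.24 cm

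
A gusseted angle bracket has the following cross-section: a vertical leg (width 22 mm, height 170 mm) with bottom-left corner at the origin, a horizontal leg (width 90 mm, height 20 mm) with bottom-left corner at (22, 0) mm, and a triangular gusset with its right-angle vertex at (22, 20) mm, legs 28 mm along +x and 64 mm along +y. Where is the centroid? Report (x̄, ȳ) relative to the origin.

vertical leg: A = 22 × 170 = 3740.00, centroid at (11.00, 85.00).
horizontal leg: A = 90 × 20 = 1800.00, centroid at (67.00, 10.00).
gusset: A = ½·28·64 = 896.00, centroid at (31.33, 41.33).
ΣA = 6436.00 mm²
ΣAx̄ = (3740.00)(11.00) + (1800.00)(67.00) + (896.00)(31.33) = 189814.67 mm³
ΣAȳ = (3740.00)(85.00) + (1800.00)(10.00) + (896.00)(41.33) = 372934.67 mm³
x̄ = 189814.67 / 6436.00 = 29.49 mm
ȳ = 372934.67 / 6436.00 = 57.95 mm

x̄ = 29.49 mm, ȳ = 57.95 mm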